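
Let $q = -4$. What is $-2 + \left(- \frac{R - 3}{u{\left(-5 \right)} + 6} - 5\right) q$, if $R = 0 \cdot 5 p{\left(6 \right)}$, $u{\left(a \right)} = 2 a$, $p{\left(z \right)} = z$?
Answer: $21$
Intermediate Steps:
$R = 0$ ($R = 0 \cdot 5 \cdot 6 = 0 \cdot 6 = 0$)
$-2 + \left(- \frac{R - 3}{u{\left(-5 \right)} + 6} - 5\right) q = -2 + \left(- \frac{0 - 3}{2 \left(-5\right) + 6} - 5\right) \left(-4\right) = -2 + \left(- \frac{-3}{-10 + 6} - 5\right) \left(-4\right) = -2 + \left(- \frac{-3}{-4} - 5\right) \left(-4\right) = -2 + \left(- \frac{\left(-3\right) \left(-1\right)}{4} - 5\right) \left(-4\right) = -2 + \left(\left(-1\right) \frac{3}{4} - 5\right) \left(-4\right) = -2 + \left(- \frac{3}{4} - 5\right) \left(-4\right) = -2 - -23 = -2 + 23 = 21$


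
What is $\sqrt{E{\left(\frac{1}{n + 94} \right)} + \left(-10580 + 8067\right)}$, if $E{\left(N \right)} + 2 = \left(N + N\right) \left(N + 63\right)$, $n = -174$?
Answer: $\frac{i \sqrt{16106078}}{80} \approx 50.165 i$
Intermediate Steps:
$E{\left(N \right)} = -2 + 2 N \left(63 + N\right)$ ($E{\left(N \right)} = -2 + \left(N + N\right) \left(N + 63\right) = -2 + 2 N \left(63 + N\right)$)
$\sqrt{E{\left(\frac{1}{n + 94} \right)} + \left(-10580 + 8067\right)} = \sqrt{\left(-2 + 2 \left(\frac{1}{-174 + 94}\right)^{2} + \frac{126}{-174 + 94}\right) + \left(-10580 + 8067\right)} = \sqrt{\left(-2 + 2 \left(\frac{1}{-80}\right)^{2} + \frac{126}{-80}\right) - 2513} = \sqrt{\left(-2 + 2 \left(- \frac{1}{80}\right)^{2} + 126 \left(- \frac{1}{80}\right)\right) - 2513} = \sqrt{\left(-2 + 2 \cdot \frac{1}{6400} - \frac{63}{40}\right) - 2513} = \sqrt{\left(-2 + \frac{1}{3200} - \frac{63}{40}\right) - 2513} = \sqrt{- \frac{11439}{3200} - 2513} = \sqrt{- \frac{8053039}{3200}} = \frac{i \sqrt{16106078}}{80}$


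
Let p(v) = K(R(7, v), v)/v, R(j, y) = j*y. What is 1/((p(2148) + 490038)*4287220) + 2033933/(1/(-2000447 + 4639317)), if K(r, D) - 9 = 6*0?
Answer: 2018427720341869733428582229/376061231085855 ≈ 5.3673e+12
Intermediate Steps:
K(r, D) = 9 (K(r, D) = 9 + 6*0 = 9 + 0 = 9)
p(v) = 9/v
1/((p(2148) + 490038)*4287220) + 2033933/(1/(-2000447 + 4639317)) = 1/((9/2148 + 490038)*4287220) + 2033933/(1/(-2000447 + 4639317)) = (1/4287220)/(9*(1/2148) + 490038) + 2033933/(1/2638870) = (1/4287220)/(3/716 + 490038) + 2033933/(1/2638870) = (1/4287220)/(350867211/716) + 2033933*2638870 = (716/350867211)*(1/4287220) + 5367284775710 = 179/376061231085855 + 5367284775710 = 2018427720341869733428582229/376061231085855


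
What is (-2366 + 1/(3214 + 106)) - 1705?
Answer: -13515719/3320 ≈ -4071.0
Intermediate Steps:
(-2366 + 1/(3214 + 106)) - 1705 = (-2366 + 1/3320) - 1705 = -7855119/3320 - 1705 = -13515719/3320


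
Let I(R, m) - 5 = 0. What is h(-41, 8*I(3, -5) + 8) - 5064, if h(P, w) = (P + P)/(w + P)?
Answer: -35530/7 ≈ -5075.7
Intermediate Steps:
I(R, m) = 5 (I(R, m) = 5 + 0 = 5)
h(P, w) = 2*P/(P + w) (h(P, w) = (2*P)/(P + w) = 2*P/(P + w))
h(-41, 8*I(3, -5) + 8) - 5064 = 2*(-41)/(-41 + (8*5 + 8)) - 5064 = 2*(-41)/(-41 + (40 + 8)) - 5064 = 2*(-41)/(-41 + 48) - 5064 = 2*(-41)/7 - 5064 = 2*(-41)*(1/7) - 5064 = -82/7 - 5064 = -35530/7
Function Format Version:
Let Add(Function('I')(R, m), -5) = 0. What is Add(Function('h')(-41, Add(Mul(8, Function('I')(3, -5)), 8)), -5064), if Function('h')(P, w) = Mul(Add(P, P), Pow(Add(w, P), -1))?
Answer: Rational(-35530, 7) ≈ -5075.7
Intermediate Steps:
Function('I')(R, m) = 5 (Function('I')(R, m) = Add(5, 0) = 5)
Function('h')(P, w) = Mul(2, P, Pow(Add(P, w), -1)) (Function('h')(P, w) = Mul(Mul(2, P), Pow(Add(P, w), -1)) = Mul(2, P, Pow(Add(P, w), -1)))
Add(Function('h')(-41, Add(Mul(8, Function('I')(3, -5)), 8)), -5064) = Add(Mul(2, -41, Pow(Add(-41, Add(Mul(8, 5), 8)), -1)), -5064) = Add(Mul(2, -41, Pow(Add(-41, Add(40, 8)), -1)), -5064) = Add(Mul(2, -41, Pow(Add(-41, 48), -1)), -5064) = Add(Mul(2, -41, Pow(7, -1)), -5064) = Add(Mul(2, -41, Rational(1, 7)), -5064) = Add(Rational(-82, 7), -5064) = Rational(-35530, 7)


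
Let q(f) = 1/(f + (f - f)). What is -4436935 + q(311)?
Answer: -1379886784/311 ≈ -4.4369e+6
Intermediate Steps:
q(f) = 1/f (q(f) = 1/(f + 0) = 1/f)
-4436935 + q(311) = -4436935 + 1/311 = -1379886784/311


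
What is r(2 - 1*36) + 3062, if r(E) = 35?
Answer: 3097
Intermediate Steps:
r(2 - 1*36) + 3062 = 35 + 3062 = 3097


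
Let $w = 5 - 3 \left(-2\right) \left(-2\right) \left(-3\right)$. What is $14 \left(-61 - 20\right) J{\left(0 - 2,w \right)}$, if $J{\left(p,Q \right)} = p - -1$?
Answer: $1134$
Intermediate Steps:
$w = 41$ ($w = 5 - 3 \cdot 4 \left(-3\right) = 5 - -36 = 5 + 36 = 41$)
$J{\left(p,Q \right)} = 1 + p$ ($J{\left(p,Q \right)} = p + 1 = 1 + p$)
$14 \left(-61 - 20\right) J{\left(0 - 2,w \right)} = 14 \left(-61 - 20\right) \left(1 + \left(0 - 2\right)\right) = 14 \left(-81\right) \left(1 - 2\right) = \left(-1134\right) \left(-1\right) = 1134$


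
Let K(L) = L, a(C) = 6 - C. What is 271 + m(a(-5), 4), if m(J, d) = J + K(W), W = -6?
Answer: 276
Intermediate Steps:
m(J, d) = -6 + J (m(J, d) = J - 6 = -6 + J)
271 + m(a(-5), 4) = 271 + (-6 + (6 - 1*(-5))) = 271 + (-6 + (6 + 5)) = 271 + (-6 + 11) = 271 + 5 = 276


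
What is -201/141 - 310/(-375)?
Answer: -2111/3525 ≈ -0.59887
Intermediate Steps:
-201/141 - 310/(-375) = -201*1/141 - 310*(-1/375) = -67/47 + 62/75 = -2111/3525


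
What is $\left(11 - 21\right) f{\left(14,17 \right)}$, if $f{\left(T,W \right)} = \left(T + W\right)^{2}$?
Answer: $-9610$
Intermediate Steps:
$\left(11 - 21\right) f{\left(14,17 \right)} = \left(11 - 21\right) \left(14 + 17\right)^{2} = \left(11 - 21\right) 31^{2} = \left(-10\right) 961 = -9610$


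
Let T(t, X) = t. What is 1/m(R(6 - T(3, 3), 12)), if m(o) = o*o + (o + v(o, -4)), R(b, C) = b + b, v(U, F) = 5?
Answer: 1/47 ≈ 0.021277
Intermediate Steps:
R(b, C) = 2*b
m(o) = 5 + o + o**2 (m(o) = o*o + (o + 5) = o**2 + (5 + o) = 5 + o + o**2)
1/m(R(6 - T(3, 3), 12)) = 1/(5 + 2*(6 - 1*3) + (2*(6 - 1*3))**2) = 1/(5 + 2*(6 - 3) + (2*(6 - 3))**2) = 1/(5 + 2*3 + (2*3)**2) = 1/(5 + 6 + 6**2) = 1/(5 + 6 + 36) = 1/47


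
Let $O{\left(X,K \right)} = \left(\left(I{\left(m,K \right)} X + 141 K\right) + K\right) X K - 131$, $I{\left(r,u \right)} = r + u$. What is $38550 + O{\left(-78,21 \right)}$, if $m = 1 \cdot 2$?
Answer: $-1907525$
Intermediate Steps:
$m = 2$
$O{\left(X,K \right)} = -131 + K X \left(142 K + X \left(2 + K\right)\right)$ ($O{\left(X,K \right)} = \left(\left(\left(2 + K\right) X + 141 K\right) + K\right) X K - 131 = \left(\left(X \left(2 + K\right) + 141 K\right) + K\right) X K - 131 = \left(\left(141 K + X \left(2 + K\right)\right) + K\right) X K - 131 = \left(142 K + X \left(2 + K\right)\right) X K - 131 = X \left(142 K + X \left(2 + K\right)\right) K - 131 = K X \left(142 K + X \left(2 + K\right)\right) - 131 = -131 + K X \left(142 K + X \left(2 + K\right)\right)$)
$38550 + O{\left(-78,21 \right)} = 38550 + \left(-131 + 142 \left(-78\right) 21^{2} + 21 \left(-78\right)^{2} \left(2 + 21\right)\right) = 38550 + \left(-131 + 142 \left(-78\right) 441 + 21 \cdot 6084 \cdot 23\right) = 38550 - 1946075 = -1907525$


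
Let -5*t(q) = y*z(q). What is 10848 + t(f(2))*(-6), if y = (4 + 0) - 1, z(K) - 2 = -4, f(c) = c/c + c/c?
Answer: 54204/5 ≈ 10841.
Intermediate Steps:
f(c) = 2 (f(c) = 1 + 1 = 2)
z(K) = -2 (z(K) = 2 - 4 = -2)
y = 3 (y = 4 - 1 = 3)
t(q) = 6/5 (t(q) = -3*(-2)/5 = -⅕*(-6) = 6/5)
10848 + t(f(2))*(-6) = 10848 + (6/5)*(-6) = 10848 - 36/5 = 54204/5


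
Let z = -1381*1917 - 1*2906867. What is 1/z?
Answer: -1/5554244 ≈ -1.8004e-7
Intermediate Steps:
z = -5554244 (z = -2647377 - 2906867 = -5554244)
1/z = 1/(-5554244) = -1/5554244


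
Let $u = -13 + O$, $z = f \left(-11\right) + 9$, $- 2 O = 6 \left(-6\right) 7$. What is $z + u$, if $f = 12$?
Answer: $-10$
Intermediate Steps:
$O = 126$ ($O = - \frac{6 \left(-6\right) 7}{2} = - \frac{\left(-36\right) 7}{2} = \left(- \frac{1}{2}\right) \left(-252\right) = 126$)
$z = -123$ ($z = 12 \left(-11\right) + 9 = -132 + 9 = -123$)
$u = 113$ ($u = -13 + 126 = 113$)
$z + u = -123 + 113 = -10$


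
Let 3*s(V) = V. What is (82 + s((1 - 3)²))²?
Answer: 62500/9 ≈ 6944.4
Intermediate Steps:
s(V) = V/3
(82 + s((1 - 3)²))² = (82 + (1 - 3)²/3)² = (82 + (⅓)*(-2)²)² = (82 + (⅓)*4)² = (82 + 4/3)² = (250/3)² = 62500/9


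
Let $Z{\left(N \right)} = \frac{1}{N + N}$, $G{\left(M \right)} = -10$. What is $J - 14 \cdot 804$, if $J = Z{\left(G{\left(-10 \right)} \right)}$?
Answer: $- \frac{225121}{20} \approx -11256.0$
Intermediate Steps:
$Z{\left(N \right)} = \frac{1}{2 N}$
$J = - \frac{1}{20}$ ($J = \frac{1}{2 \left(-10\right)} = \frac{1}{2} \left(- \frac{1}{10}\right) = - \frac{1}{20} \approx -0.05$)
$J - 14 \cdot 804 = - \frac{1}{20} - 14 \cdot 804 = - \frac{1}{20} - 11256 = - \frac{225121}{20}$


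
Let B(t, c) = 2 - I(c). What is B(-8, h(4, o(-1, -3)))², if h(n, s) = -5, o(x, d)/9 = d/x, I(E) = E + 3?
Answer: 16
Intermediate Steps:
I(E) = 3 + E
o(x, d) = 9*d/x (o(x, d) = 9*(d/x) = 9*d/x)
B(t, c) = -1 - c (B(t, c) = 2 - (3 + c) = 2 + (-3 - c) = -1 - c)
B(-8, h(4, o(-1, -3)))² = (-1 - 1*(-5))² = (-1 + 5)² = 4² = 16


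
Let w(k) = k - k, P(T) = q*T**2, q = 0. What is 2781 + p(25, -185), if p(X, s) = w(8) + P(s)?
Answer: 2781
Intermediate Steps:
P(T) = 0 (P(T) = 0*T**2 = 0)
w(k) = 0
p(X, s) = 0 (p(X, s) = 0 + 0 = 0)
2781 + p(25, -185) = 2781 + 0 = 2781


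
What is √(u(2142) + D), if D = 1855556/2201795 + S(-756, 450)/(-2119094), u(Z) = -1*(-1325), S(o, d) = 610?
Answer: √7215827416631612409685293430/2332905286865 ≈ 36.412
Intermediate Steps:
u(Z) = 1325
D = 1965377245657/2332905286865 (D = 1855556/2201795 + 610/(-2119094) = 1855556*(1/2201795) + 610*(-1/2119094) = 1855556/2201795 - 305/1059547 = 1965377245657/2332905286865 ≈ 0.84246)
√(u(2142) + D) = √(1325 + 1965377245657/2332905286865) = √(3093064882341782/2332905286865) = √7215827416631612409685293430/2332905286865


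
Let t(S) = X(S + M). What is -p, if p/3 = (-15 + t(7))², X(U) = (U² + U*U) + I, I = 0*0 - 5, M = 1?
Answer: -34992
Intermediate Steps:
I = -5 (I = 0 - 5 = -5)
X(U) = -5 + 2*U² (X(U) = (U² + U*U) - 5 = (U² + U²) - 5 = 2*U² - 5 = -5 + 2*U²)
t(S) = -5 + 2*(1 + S)² (t(S) = -5 + 2*(S + 1)² = -5 + 2*(1 + S)²)
p = 34992 (p = 3*(-15 + (-5 + 2*(1 + 7)²))² = 3*(-15 + (-5 + 2*8²))² = 3*(-15 + (-5 + 2*64))² = 3*(-15 + (-5 + 128))² = 3*(-15 + 123)² = 3*108² = 3*11664 = 34992)
-p = -1*34992 = -34992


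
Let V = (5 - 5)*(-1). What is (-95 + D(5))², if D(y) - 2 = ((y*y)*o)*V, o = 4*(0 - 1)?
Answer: 8649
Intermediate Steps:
o = -4 (o = 4*(-1) = -4)
V = 0 (V = 0*(-1) = 0)
D(y) = 2 (D(y) = 2 + ((y*y)*(-4))*0 = 2 + (y²*(-4))*0 = 2 - 4*y²*0 = 2 + 0 = 2)
(-95 + D(5))² = (-95 + 2)² = (-93)² = 8649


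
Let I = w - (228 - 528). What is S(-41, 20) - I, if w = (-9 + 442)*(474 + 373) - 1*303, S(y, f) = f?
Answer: -366728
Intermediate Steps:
w = 366448 (w = 433*847 - 303 = 366751 - 303 = 366448)
I = 366748 (I = 366448 - (228 - 528) = 366448 - 1*(-300) = 366448 + 300 = 366748)
S(-41, 20) - I = 20 - 1*366748 = 20 - 366748 = -366728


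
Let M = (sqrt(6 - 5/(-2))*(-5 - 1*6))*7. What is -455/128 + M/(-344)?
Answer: -455/128 + 77*sqrt(34)/688 ≈ -2.9021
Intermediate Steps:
M = -77*sqrt(34)/2 (M = (sqrt(6 - 5*(-1/2))*(-5 - 6))*7 = (sqrt(6 + 5/2)*(-11))*7 = (sqrt(17/2)*(-11))*7 = ((sqrt(34)/2)*(-11))*7 = -11*sqrt(34)/2*7 = -77*sqrt(34)/2 ≈ -224.49)
-455/128 + M/(-344) = -455/128 - 77*sqrt(34)/2/(-344) = -455*1/128 - 77*sqrt(34)/2*(-1/344) = -455/128 + 77*sqrt(34)/688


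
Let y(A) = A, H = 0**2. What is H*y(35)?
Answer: 0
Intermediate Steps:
H = 0
H*y(35) = 0*35 = 0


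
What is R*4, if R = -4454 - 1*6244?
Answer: -42792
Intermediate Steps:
R = -10698 (R = -4454 - 6244 = -10698)
R*4 = -10698*4 = -42792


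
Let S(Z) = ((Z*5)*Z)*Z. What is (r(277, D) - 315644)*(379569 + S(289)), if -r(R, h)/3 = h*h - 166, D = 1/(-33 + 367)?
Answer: -2128148862020422553/55778 ≈ -3.8154e+13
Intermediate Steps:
D = 1/334 ≈ 0.0029940
S(Z) = 5*Z**3 (S(Z) = ((5*Z)*Z)*Z = (5*Z**2)*Z = 5*Z**3)
r(R, h) = 498 - 3*h**2 (r(R, h) = -3*(h*h - 166) = -3*(h**2 - 166) = -3*(-166 + h**2) = 498 - 3*h**2)
(r(277, D) - 315644)*(379569 + S(289)) = ((498 - 3*(1/334)**2) - 315644)*(379569 + 5*289**3) = ((498 - 3*1/111556) - 315644)*(379569 + 5*24137569) = ((498 - 3/111556) - 315644)*(379569 + 120687845) = (55554885/111556 - 315644)*121067414 = -35156427179/111556*121067414 = -2128148862020422553/55778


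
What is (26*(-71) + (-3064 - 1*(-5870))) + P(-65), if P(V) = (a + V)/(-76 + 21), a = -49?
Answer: 52914/55 ≈ 962.07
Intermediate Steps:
P(V) = 49/55 - V/55 (P(V) = (-49 + V)/(-76 + 21) = (-49 + V)/(-55) = (-49 + V)*(-1/55) = 49/55 - V/55)
(26*(-71) + (-3064 - 1*(-5870))) + P(-65) = (26*(-71) + (-3064 - 1*(-5870))) + (49/55 - 1/55*(-65)) = (-1846 + (-3064 + 5870)) + (49/55 + 13/11) = (-1846 + 2806) + 114/55 = 960 + 114/55 = 52914/55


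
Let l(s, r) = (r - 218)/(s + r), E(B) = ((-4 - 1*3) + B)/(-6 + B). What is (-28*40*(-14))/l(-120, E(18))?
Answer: 4481344/521 ≈ 8601.4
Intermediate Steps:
E(B) = (-7 + B)/(-6 + B) (E(B) = ((-4 - 3) + B)/(-6 + B) = (-7 + B)/(-6 + B))
l(s, r) = (-218 + r)/(r + s)
(-28*40*(-14))/l(-120, E(18)) = (-28*40*(-14))/(((-218 + (-7 + 18)/(-6 + 18))/((-7 + 18)/(-6 + 18) - 120))) = (-1120*(-14))/(((-218 + 11/12)/(11/12 - 120))) = 15680/(((-218 + (1/12)*11)/((1/12)*11 - 120))) = 15680/(((-218 + 11/12)/(11/12 - 120))) = 15680/((-2605/12/(-1429/12))) = 15680/((-12/1429*(-2605/12))) = 15680/(2605/1429) = 15680*(1429/2605) = 4481344/521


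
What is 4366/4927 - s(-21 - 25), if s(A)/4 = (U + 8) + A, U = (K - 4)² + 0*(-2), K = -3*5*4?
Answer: -79970698/4927 ≈ -16231.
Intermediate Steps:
K = -60 (K = -15*4 = -60)
U = 4096 (U = (-60 - 4)² + 0*(-2) = (-64)² + 0 = 4096 + 0 = 4096)
s(A) = 16416 + 4*A (s(A) = 4*((4096 + 8) + A) = 4*(4104 + A) = 16416 + 4*A)
4366/4927 - s(-21 - 25) = 4366/4927 - (16416 + 4*(-21 - 25)) = 4366*(1/4927) - (16416 + 4*(-46)) = 4366/4927 - (16416 - 184) = 4366/4927 - 1*16232 = 4366/4927 - 16232 = -79970698/4927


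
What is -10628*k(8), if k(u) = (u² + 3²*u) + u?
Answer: -1530432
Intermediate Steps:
k(u) = u² + 10*u (k(u) = (u² + 9*u) + u = u² + 10*u)
-10628*k(8) = -85024*(10 + 8) = -85024*18 = -10628*144 = -1530432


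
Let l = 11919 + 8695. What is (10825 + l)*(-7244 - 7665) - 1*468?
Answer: -468724519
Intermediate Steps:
l = 20614
(10825 + l)*(-7244 - 7665) - 1*468 = (10825 + 20614)*(-7244 - 7665) - 1*468 = 31439*(-14909) - 468 = -468724051 - 468 = -468724519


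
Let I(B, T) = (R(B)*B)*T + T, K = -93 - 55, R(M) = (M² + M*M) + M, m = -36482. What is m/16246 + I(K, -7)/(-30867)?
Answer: -122660191522/83577547 ≈ -1467.6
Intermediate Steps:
R(M) = M + 2*M² (R(M) = (M² + M²) + M = 2*M² + M = M + 2*M²)
K = -148
I(B, T) = T + T*B²*(1 + 2*B) (I(B, T) = ((B*(1 + 2*B))*B)*T + T = (B²*(1 + 2*B))*T + T = T*B²*(1 + 2*B) + T = T + T*B²*(1 + 2*B))
m/16246 + I(K, -7)/(-30867) = -36482/16246 - 7*(1 + (-148)²*(1 + 2*(-148)))/(-30867) = -36482*1/16246 - 7*(1 + 21904*(1 - 296))*(-1/30867) = -18241/8123 - 7*(1 + 21904*(-295))*(-1/30867) = -18241/8123 - 7*(1 - 6461680)*(-1/30867) = -18241/8123 - 7*(-6461679)*(-1/30867) = -18241/8123 + 45231753*(-1/30867) = -18241/8123 - 15077251/10289 = -122660191522/83577547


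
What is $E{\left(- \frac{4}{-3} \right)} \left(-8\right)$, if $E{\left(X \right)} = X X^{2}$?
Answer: $- \frac{512}{27} \approx -18.963$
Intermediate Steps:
$E{\left(X \right)} = X^{3}$
$E{\left(- \frac{4}{-3} \right)} \left(-8\right) = \left(- \frac{4}{-3}\right)^{3} \left(-8\right) = \left(\left(-4\right) \left(- \frac{1}{3}\right)\right)^{3} \left(-8\right) = \left(\frac{4}{3}\right)^{3} \left(-8\right) = \frac{64}{27} \left(-8\right) = - \frac{512}{27}$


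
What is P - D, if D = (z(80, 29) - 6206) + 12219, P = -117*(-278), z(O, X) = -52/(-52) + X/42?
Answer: 1113475/42 ≈ 26511.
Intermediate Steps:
z(O, X) = 1 + X/42 (z(O, X) = -52*(-1/52) + X*(1/42) = 1 + X/42)
P = 32526
D = 252617/42 (D = ((1 + (1/42)*29) - 6206) + 12219 = ((1 + 29/42) - 6206) + 12219 = (71/42 - 6206) + 12219 = -260581/42 + 12219 = 252617/42 ≈ 6014.7)
P - D = 32526 - 1*252617/42 = 32526 - 252617/42 = 1113475/42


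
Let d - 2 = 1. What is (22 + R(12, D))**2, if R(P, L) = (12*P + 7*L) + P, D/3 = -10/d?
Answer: 11664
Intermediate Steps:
d = 3 (d = 2 + 1 = 3)
D = -10 (D = 3*(-10/3) = -10)
R(P, L) = 7*L + 13*P (R(P, L) = (7*L + 12*P) + P = 7*L + 13*P)
(22 + R(12, D))**2 = (22 + (7*(-10) + 13*12))**2 = (22 + (-70 + 156))**2 = (22 + 86)**2 = 108**2 = 11664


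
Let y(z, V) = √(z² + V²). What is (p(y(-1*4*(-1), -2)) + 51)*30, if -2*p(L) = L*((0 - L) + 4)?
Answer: 1830 - 120*√5 ≈ 1561.7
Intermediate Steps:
y(z, V) = √(V² + z²)
p(L) = -L*(4 - L)/2 (p(L) = -L*((0 - L) + 4)/2 = -L*(-L + 4)/2 = -L*(4 - L)/2)
(p(y(-1*4*(-1), -2)) + 51)*30 = (√((-2)² + (-1*4*(-1))²)*(-4 + √((-2)² + (-1*4*(-1))²))/2 + 51)*30 = (√(4 + (-4*(-1))²)*(-4 + √(4 + (-4*(-1))²))/2 + 51)*30 = (√(4 + 4²)*(-4 + √(4 + 4²))/2 + 51)*30 = (√(4 + 16)*(-4 + √(4 + 16))/2 + 51)*30 = (√20*(-4 + √20)/2 + 51)*30 = ((2*√5)*(-4 + 2*√5)/2 + 51)*30 = (√5*(-4 + 2*√5) + 51)*30 = (51 + √5*(-4 + 2*√5))*30 = 1530 + 30*√5*(-4 + 2*√5)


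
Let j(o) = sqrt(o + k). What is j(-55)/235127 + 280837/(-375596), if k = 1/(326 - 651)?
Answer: -280837/375596 + 2*I*sqrt(58097)/15283255 ≈ -0.74771 + 3.1542e-5*I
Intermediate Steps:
k = -1/325 (k = 1/(-325) = -1/325 ≈ -0.0030769)
j(o) = sqrt(-1/325 + o) (j(o) = sqrt(o - 1/325) = sqrt(-1/325 + o))
j(-55)/235127 + 280837/(-375596) = (sqrt(-13 + 4225*(-55))/65)/235127 + 280837/(-375596) = (sqrt(-13 - 232375)/65)*(1/235127) + 280837*(-1/375596) = (sqrt(-232388)/65)*(1/235127) - 280837/375596 = ((2*I*sqrt(58097))/65)*(1/235127) - 280837/375596 = (2*I*sqrt(58097)/65)*(1/235127) - 280837/375596 = 2*I*sqrt(58097)/15283255 - 280837/375596 = -280837/375596 + 2*I*sqrt(58097)/15283255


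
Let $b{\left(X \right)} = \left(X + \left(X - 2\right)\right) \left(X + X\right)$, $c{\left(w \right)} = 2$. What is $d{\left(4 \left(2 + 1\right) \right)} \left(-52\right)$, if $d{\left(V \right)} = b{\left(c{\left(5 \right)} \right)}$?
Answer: $-416$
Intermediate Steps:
$b{\left(X \right)} = 2 X \left(-2 + 2 X\right)$ ($b{\left(X \right)} = \left(X + \left(-2 + X\right)\right) 2 X = \left(-2 + 2 X\right) 2 X = 2 X \left(-2 + 2 X\right)$)
$d{\left(V \right)} = 8$ ($d{\left(V \right)} = 4 \cdot 2 \left(-1 + 2\right) = 4 \cdot 2 \cdot 1 = 8$)
$d{\left(4 \left(2 + 1\right) \right)} \left(-52\right) = 8 \left(-52\right) = -416$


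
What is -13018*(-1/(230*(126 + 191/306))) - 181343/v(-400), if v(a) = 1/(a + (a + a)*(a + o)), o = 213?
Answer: -5241766926779402/193735 ≈ -2.7056e+10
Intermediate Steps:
v(a) = 1/(a + 2*a*(213 + a)) (v(a) = 1/(a + (a + a)*(a + 213)) = 1/(a + (2*a)*(213 + a)) = 1/(a + 2*a*(213 + a)))
-13018*(-1/(230*(126 + 191/306))) - 181343/v(-400) = -13018*(-1/(230*(126 + 191/306))) - 181343/(1/((-400)*(427 + 2*(-400)))) = -13018*(-1/(230*(126 + 191*(1/306)))) - 181343/((-1/(400*(427 - 800)))) = -13018*(-1/(230*(126 + 191/306))) - 181343/((-1/400/(-373))) = -13018/((38747/306)*(-230)) - 181343/((-1/400*(-1/373))) = -13018/(-4455905/153) - 181343/1/149200 = -13018*(-153/4455905) - 181343*149200 = 86598/193735 - 27056375600 = -5241766926779402/193735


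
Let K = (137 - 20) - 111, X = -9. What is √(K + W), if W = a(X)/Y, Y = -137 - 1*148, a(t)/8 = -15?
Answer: √2318/19 ≈ 2.5340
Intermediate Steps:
a(t) = -120 (a(t) = 8*(-15) = -120)
Y = -285 (Y = -137 - 148 = -285)
W = 8/19 (W = -120/(-285) = -120*(-1/285) = 8/19 ≈ 0.42105)
K = 6 (K = 117 - 111 = 6)
√(K + W) = √(6 + 8/19) = √(122/19) = √2318/19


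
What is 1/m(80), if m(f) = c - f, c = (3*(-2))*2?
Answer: -1/92 ≈ -0.010870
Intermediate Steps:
c = -12 (c = -6*2 = -12)
m(f) = -12 - f
1/m(80) = 1/(-12 - 1*80) = 1/(-12 - 80) = 1/(-92) = -1/92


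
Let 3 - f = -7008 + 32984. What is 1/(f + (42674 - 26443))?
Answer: -1/9742 ≈ -0.00010265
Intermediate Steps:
f = -25973 (f = 3 - (-7008 + 32984) = 3 - 1*25976 = 3 - 25976 = -25973)
1/(f + (42674 - 26443)) = 1/(-25973 + (42674 - 26443)) = 1/(-25973 + 16231) = 1/(-9742) = -1/9742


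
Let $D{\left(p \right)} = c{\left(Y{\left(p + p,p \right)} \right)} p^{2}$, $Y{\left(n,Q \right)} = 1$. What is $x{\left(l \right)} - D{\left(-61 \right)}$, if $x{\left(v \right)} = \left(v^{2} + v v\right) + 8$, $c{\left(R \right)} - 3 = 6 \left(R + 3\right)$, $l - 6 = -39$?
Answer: $-98281$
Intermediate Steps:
$l = -33$ ($l = 6 - 39 = -33$)
$c{\left(R \right)} = 21 + 6 R$ ($c{\left(R \right)} = 3 + 6 \left(R + 3\right) = 3 + 6 \left(3 + R\right) = 3 + \left(18 + 6 R\right) = 21 + 6 R$)
$x{\left(v \right)} = 8 + 2 v^{2}$ ($x{\left(v \right)} = \left(v^{2} + v^{2}\right) + 8 = 2 v^{2} + 8 = 8 + 2 v^{2}$)
$D{\left(p \right)} = 27 p^{2}$ ($D{\left(p \right)} = \left(21 + 6 \cdot 1\right) p^{2} = \left(21 + 6\right) p^{2} = 27 p^{2}$)
$x{\left(l \right)} - D{\left(-61 \right)} = \left(8 + 2 \left(-33\right)^{2}\right) - 27 \left(-61\right)^{2} = \left(8 + 2 \cdot 1089\right) - 27 \cdot 3721 = \left(8 + 2178\right) - 100467 = 2186 - 100467 = -98281$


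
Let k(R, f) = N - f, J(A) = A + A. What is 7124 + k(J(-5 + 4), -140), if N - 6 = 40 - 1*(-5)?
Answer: 7315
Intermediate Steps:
J(A) = 2*A
N = 51 (N = 6 + (40 - 1*(-5)) = 6 + (40 + 5) = 6 + 45 = 51)
k(R, f) = 51 - f
7124 + k(J(-5 + 4), -140) = 7124 + (51 - 1*(-140)) = 7124 + (51 + 140) = 7124 + 191 = 7315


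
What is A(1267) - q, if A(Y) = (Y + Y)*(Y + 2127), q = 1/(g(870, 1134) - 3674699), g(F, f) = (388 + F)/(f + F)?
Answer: 31667068904317526/3682047769 ≈ 8.6004e+6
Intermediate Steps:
g(F, f) = (388 + F)/(F + f)
q = -1002/3682047769 (q = 1/((388 + 870)/(870 + 1134) - 3674699) = 1/(1258/2004 - 3674699) = 1/((1/2004)*1258 - 3674699) = 1/(629/1002 - 3674699) = 1/(-3682047769/1002) = -1002/3682047769 ≈ -2.7213e-7)
A(Y) = 2*Y*(2127 + Y) (A(Y) = (2*Y)*(2127 + Y) = 2*Y*(2127 + Y))
A(1267) - q = 2*1267*(2127 + 1267) - 1*(-1002/3682047769) = 2*1267*3394 + 1002/3682047769 = 8600396 + 1002/3682047769 = 31667068904317526/3682047769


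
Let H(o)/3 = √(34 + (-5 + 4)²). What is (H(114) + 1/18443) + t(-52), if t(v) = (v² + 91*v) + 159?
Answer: -34469966/18443 + 3*√35 ≈ -1851.3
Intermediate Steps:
t(v) = 159 + v² + 91*v
H(o) = 3*√35 (H(o) = 3*√(34 + (-5 + 4)²) = 3*√(34 + (-1)²) = 3*√(34 + 1) = 3*√35)
(H(114) + 1/18443) + t(-52) = (3*√35 + 1/18443) + (159 + (-52)² + 91*(-52)) = (3*√35 + 1/18443) + (159 + 2704 - 4732) = (1/18443 + 3*√35) - 1869 = -34469966/18443 + 3*√35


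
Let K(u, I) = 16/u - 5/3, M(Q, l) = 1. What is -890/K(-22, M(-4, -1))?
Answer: 29370/79 ≈ 371.77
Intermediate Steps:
K(u, I) = -5/3 + 16/u (K(u, I) = 16/u - 5*⅓ = 16/u - 5/3 = -5/3 + 16/u)
-890/K(-22, M(-4, -1)) = -890/(-5/3 + 16/(-22)) = -890/(-5/3 + 16*(-1/22)) = -890/(-5/3 - 8/11) = -890/(-79/33) = -890*(-33/79) = 29370/79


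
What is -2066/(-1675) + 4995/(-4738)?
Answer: 1422083/7936150 ≈ 0.17919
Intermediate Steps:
-2066/(-1675) + 4995/(-4738) = -2066*(-1/1675) + 4995*(-1/4738) = 2066/1675 - 4995/4738 = 1422083/7936150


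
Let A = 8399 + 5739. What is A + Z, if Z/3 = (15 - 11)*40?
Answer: 14618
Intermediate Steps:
A = 14138
Z = 480 (Z = 3*((15 - 11)*40) = 3*(4*40) = 3*160 = 480)
A + Z = 14138 + 480 = 14618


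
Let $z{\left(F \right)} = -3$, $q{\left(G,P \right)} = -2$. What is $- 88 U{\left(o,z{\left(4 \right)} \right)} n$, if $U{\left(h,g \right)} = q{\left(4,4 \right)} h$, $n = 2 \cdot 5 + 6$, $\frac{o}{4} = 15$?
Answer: $168960$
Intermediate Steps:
$o = 60$ ($o = 4 \cdot 15 = 60$)
$n = 16$ ($n = 10 + 6 = 16$)
$U{\left(h,g \right)} = - 2 h$
$- 88 U{\left(o,z{\left(4 \right)} \right)} n = - 88 \left(\left(-2\right) 60\right) 16 = \left(-88\right) \left(-120\right) 16 = 10560 \cdot 16 = 168960$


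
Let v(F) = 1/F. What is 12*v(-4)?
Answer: -3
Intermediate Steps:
12*v(-4) = 12/(-4) = 12*(-¼) = -3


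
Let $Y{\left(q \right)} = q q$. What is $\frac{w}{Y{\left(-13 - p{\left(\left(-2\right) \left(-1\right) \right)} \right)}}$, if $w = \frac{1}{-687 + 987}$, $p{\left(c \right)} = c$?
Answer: $\frac{1}{67500} \approx 1.4815 \cdot 10^{-5}$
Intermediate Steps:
$w = \frac{1}{300} \approx 0.0033333$
$Y{\left(q \right)} = q^{2}$
$\frac{w}{Y{\left(-13 - p{\left(\left(-2\right) \left(-1\right) \right)} \right)}} = \frac{1}{300 \left(-13 - \left(-2\right) \left(-1\right)\right)^{2}} = \frac{1}{300 \left(-13 - 2\right)^{2}} = \frac{1}{300 \left(-15\right)^{2}} = \frac{1}{300 \cdot 225} = \frac{1}{300} \cdot \frac{1}{225} = \frac{1}{67500}$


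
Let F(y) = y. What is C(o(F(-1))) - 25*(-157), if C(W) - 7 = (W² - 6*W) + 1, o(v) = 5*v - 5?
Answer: 4093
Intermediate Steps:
o(v) = -5 + 5*v
C(W) = 8 + W² - 6*W (C(W) = 7 + ((W² - 6*W) + 1) = 7 + (1 + W² - 6*W) = 8 + W² - 6*W)
C(o(F(-1))) - 25*(-157) = (8 + (-5 + 5*(-1))² - 6*(-5 + 5*(-1))) - 25*(-157) = (8 + (-5 - 5)² - 6*(-5 - 5)) + 3925 = (8 + (-10)² - 6*(-10)) + 3925 = (8 + 100 + 60) + 3925 = 168 + 3925 = 4093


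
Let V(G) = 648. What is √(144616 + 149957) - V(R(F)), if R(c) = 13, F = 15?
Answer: -648 + √294573 ≈ -105.25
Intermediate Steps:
√(144616 + 149957) - V(R(F)) = √(144616 + 149957) - 1*648 = √294573 - 648 = -648 + √294573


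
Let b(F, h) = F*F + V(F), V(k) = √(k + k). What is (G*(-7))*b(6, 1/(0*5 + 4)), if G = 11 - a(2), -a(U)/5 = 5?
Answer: -9072 - 504*√3 ≈ -9945.0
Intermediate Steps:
a(U) = -25 (a(U) = -5*5 = -25)
V(k) = √2*√k (V(k) = √(2*k) = √2*√k)
G = 36 (G = 11 - 1*(-25) = 11 + 25 = 36)
b(F, h) = F² + √2*√F (b(F, h) = F*F + √2*√F = F² + √2*√F)
(G*(-7))*b(6, 1/(0*5 + 4)) = (36*(-7))*(6² + √2*√6) = -252*(36 + 2*√3) = -9072 - 504*√3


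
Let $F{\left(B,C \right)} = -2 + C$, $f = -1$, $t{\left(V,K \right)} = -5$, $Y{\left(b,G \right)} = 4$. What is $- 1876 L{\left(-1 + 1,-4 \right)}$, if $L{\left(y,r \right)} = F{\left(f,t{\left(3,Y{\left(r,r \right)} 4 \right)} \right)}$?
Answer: $13132$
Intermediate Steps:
$L{\left(y,r \right)} = -7$ ($L{\left(y,r \right)} = -2 - 5 = -7$)
$- 1876 L{\left(-1 + 1,-4 \right)} = \left(-1876\right) \left(-7\right) = 13132$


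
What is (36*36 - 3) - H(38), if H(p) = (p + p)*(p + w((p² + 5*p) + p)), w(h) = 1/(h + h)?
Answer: -70181/44 ≈ -1595.0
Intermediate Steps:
w(h) = 1/(2*h)
H(p) = 2*p*(p + 1/(2*(p² + 6*p))) (H(p) = (p + p)*(p + 1/(2*((p² + 5*p) + p))) = (2*p)*(p + 1/(2*(p² + 6*p))) = 2*p*(p + 1/(2*(p² + 6*p))))
(36*36 - 3) - H(38) = (36*36 - 3) - (1 + 2*38²*(6 + 38))/(6 + 38) = (1296 - 3) - (1 + 2*1444*44)/44 = 1293 - (1 + 127072)/44 = 1293 - 127073/44 = -70181/44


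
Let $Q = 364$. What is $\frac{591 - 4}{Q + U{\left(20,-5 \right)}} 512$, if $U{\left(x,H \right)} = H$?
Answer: $\frac{300544}{359} \approx 837.17$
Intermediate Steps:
$\frac{591 - 4}{Q + U{\left(20,-5 \right)}} 512 = \frac{591 - 4}{364 - 5} \cdot 512 = \frac{587}{359} \cdot 512 = \frac{300544}{359}$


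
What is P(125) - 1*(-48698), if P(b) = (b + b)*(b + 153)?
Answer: 118198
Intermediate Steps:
P(b) = 2*b*(153 + b) (P(b) = (2*b)*(153 + b) = 2*b*(153 + b))
P(125) - 1*(-48698) = 2*125*(153 + 125) - 1*(-48698) = 2*125*278 + 48698 = 69500 + 48698 = 118198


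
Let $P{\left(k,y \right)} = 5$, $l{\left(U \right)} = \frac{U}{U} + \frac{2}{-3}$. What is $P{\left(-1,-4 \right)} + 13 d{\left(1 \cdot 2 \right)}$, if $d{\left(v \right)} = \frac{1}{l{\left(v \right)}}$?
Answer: $44$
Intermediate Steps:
$l{\left(U \right)} = \frac{1}{3}$ ($l{\left(U \right)} = 1 + 2 \left(- \frac{1}{3}\right) = 1 - \frac{2}{3} = \frac{1}{3}$)
$d{\left(v \right)} = 3$ ($d{\left(v \right)} = \frac{1}{\frac{1}{3}} = 3$)
$P{\left(-1,-4 \right)} + 13 d{\left(1 \cdot 2 \right)} = 5 + 13 \cdot 3 = 5 + 39 = 44$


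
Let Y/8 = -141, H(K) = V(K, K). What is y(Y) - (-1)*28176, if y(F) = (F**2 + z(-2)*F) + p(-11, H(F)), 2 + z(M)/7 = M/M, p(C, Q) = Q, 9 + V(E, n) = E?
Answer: 1307319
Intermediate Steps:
V(E, n) = -9 + E
H(K) = -9 + K
Y = -1128 (Y = 8*(-141) = -1128)
z(M) = -7 (z(M) = -14 + 7*(M/M) = -14 + 7*1 = -14 + 7 = -7)
y(F) = -9 + F**2 - 6*F (y(F) = (F**2 - 7*F) + (-9 + F) = -9 + F**2 - 6*F)
y(Y) - (-1)*28176 = (-9 + (-1128)**2 - 6*(-1128)) - (-1)*28176 = (-9 + 1272384 + 6768) - 1*(-28176) = 1279143 + 28176 = 1307319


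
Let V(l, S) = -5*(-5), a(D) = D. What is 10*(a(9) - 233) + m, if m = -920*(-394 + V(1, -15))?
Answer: 337240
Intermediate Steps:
V(l, S) = 25
m = 339480 (m = -920*(-394 + 25) = -920*(-369) = 339480)
10*(a(9) - 233) + m = 10*(9 - 233) + 339480 = 10*(-224) + 339480 = -2240 + 339480 = 337240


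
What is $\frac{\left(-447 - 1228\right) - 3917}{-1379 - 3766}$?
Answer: $\frac{1864}{1715} \approx 1.0869$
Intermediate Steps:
$\frac{\left(-447 - 1228\right) - 3917}{-1379 - 3766} = \frac{\left(-447 - 1228\right) - 3917}{-5145} = \left(-1675 - 3917\right) \left(- \frac{1}{5145}\right) = \left(-5592\right) \left(- \frac{1}{5145}\right) = \frac{1864}{1715}$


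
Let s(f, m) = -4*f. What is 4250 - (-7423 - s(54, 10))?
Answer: 11457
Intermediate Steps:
4250 - (-7423 - s(54, 10)) = 4250 - (-7423 - (-4)*54) = 4250 - (-7423 - 1*(-216)) = 4250 - (-7423 + 216) = 4250 - 1*(-7207) = 4250 + 7207 = 11457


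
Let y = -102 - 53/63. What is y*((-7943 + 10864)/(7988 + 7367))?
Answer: -18925159/967365 ≈ -19.564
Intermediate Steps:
y = -6479/63 (y = -102 - 53/63 = -6479/63 ≈ -102.84)
y*((-7943 + 10864)/(7988 + 7367)) = -6479*(-7943 + 10864)/(63*(7988 + 7367)) = -18925159/(63*15355) = -6479/63*2921/15355 = -18925159/967365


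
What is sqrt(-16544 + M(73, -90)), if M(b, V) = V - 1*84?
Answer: I*sqrt(16718) ≈ 129.3*I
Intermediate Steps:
M(b, V) = -84 + V (M(b, V) = V - 84 = -84 + V)
sqrt(-16544 + M(73, -90)) = sqrt(-16544 + (-84 - 90)) = sqrt(-16544 - 174) = sqrt(-16718) = I*sqrt(16718)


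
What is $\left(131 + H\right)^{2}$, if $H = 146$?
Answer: $76729$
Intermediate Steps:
$\left(131 + H\right)^{2} = \left(131 + 146\right)^{2} = 277^{2} = 76729$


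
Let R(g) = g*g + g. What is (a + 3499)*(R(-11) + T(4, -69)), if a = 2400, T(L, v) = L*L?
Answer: 743274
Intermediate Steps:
T(L, v) = L**2
R(g) = g + g**2 (R(g) = g**2 + g = g + g**2)
(a + 3499)*(R(-11) + T(4, -69)) = (2400 + 3499)*(-11*(1 - 11) + 4**2) = 5899*(-11*(-10) + 16) = 5899*(110 + 16) = 5899*126 = 743274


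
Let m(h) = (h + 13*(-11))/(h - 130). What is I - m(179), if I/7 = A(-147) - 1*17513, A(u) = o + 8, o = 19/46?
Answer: -276189029/2254 ≈ -1.2253e+5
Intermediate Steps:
o = 19/46 (o = 19*(1/46) = 19/46 ≈ 0.41304)
m(h) = (-143 + h)/(-130 + h) (m(h) = (h - 143)/(-130 + h) = (-143 + h)/(-130 + h))
A(u) = 387/46 (A(u) = 19/46 + 8 = 387/46)
I = -5636477/46 (I = 7*(387/46 - 1*17513) = 7*(387/46 - 17513) = 7*(-805211/46) = -5636477/46 ≈ -1.2253e+5)
I - m(179) = -5636477/46 - (-143 + 179)/(-130 + 179) = -5636477/46 - 36/49 = -276189029/2254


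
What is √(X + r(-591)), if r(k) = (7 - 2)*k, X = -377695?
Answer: 5*I*√15226 ≈ 616.97*I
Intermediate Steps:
r(k) = 5*k
√(X + r(-591)) = √(-377695 + 5*(-591)) = √(-377695 - 2955) = √(-380650) = 5*I*√15226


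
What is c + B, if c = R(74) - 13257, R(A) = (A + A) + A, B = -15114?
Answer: -28149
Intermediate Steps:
R(A) = 3*A (R(A) = 2*A + A = 3*A)
c = -13035 (c = 3*74 - 13257 = 222 - 13257 = -13035)
c + B = -13035 - 15114 = -28149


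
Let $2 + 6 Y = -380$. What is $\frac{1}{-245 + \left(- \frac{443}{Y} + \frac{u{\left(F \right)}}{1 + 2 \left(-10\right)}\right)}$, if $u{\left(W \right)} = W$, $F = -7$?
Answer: $- \frac{3629}{862517} \approx -0.0042075$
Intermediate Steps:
$Y = - \frac{191}{3}$ ($Y = - \frac{1}{3} + \frac{1}{6} \left(-380\right) = - \frac{1}{3} - \frac{190}{3} = - \frac{191}{3} \approx -63.667$)
$\frac{1}{-245 + \left(- \frac{443}{Y} + \frac{u{\left(F \right)}}{1 + 2 \left(-10\right)}\right)} = \frac{1}{-245 - \left(- \frac{1329}{191} + \frac{7}{1 + 2 \left(-10\right)}\right)} = \frac{1}{-245 - \left(- \frac{1329}{191} + \frac{7}{1 - 20}\right)} = \frac{1}{-245 + \left(\frac{1329}{191} - \frac{7}{-19}\right)} = \frac{1}{-245 + \left(\frac{1329}{191} - - \frac{7}{19}\right)} = \frac{1}{-245 + \left(\frac{1329}{191} + \frac{7}{19}\right)} = \frac{1}{-245 + \frac{26588}{3629}} = \frac{1}{- \frac{862517}{3629}} = - \frac{3629}{862517}$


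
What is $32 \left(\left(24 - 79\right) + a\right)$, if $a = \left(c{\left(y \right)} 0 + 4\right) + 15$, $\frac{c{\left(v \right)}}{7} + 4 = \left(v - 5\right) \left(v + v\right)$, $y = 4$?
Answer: $-1152$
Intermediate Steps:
$c{\left(v \right)} = -28 + 14 v \left(-5 + v\right)$ ($c{\left(v \right)} = -28 + 7 \left(v - 5\right) \left(v + v\right) = -28 + 7 \left(-5 + v\right) 2 v = -28 + 7 \cdot 2 v \left(-5 + v\right) = -28 + 14 v \left(-5 + v\right)$)
$a = 19$ ($a = \left(\left(-28 - 280 + 14 \cdot 4^{2}\right) 0 + 4\right) + 15 = \left(\left(-28 - 280 + 14 \cdot 16\right) 0 + 4\right) + 15 = \left(\left(-28 - 280 + 224\right) 0 + 4\right) + 15 = \left(\left(-84\right) 0 + 4\right) + 15 = \left(0 + 4\right) + 15 = 4 + 15 = 19$)
$32 \left(\left(24 - 79\right) + a\right) = 32 \left(\left(24 - 79\right) + 19\right) = 32 \left(-55 + 19\right) = 32 \left(-36\right) = -1152$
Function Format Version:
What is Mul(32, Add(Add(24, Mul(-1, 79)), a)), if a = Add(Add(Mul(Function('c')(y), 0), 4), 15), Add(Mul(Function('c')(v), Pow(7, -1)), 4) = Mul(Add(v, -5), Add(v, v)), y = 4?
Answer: -1152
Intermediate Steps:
Function('c')(v) = Add(-28, Mul(14, v, Add(-5, v))) (Function('c')(v) = Add(-28, Mul(7, Mul(Add(v, -5), Add(v, v)))) = Add(-28, Mul(7, Mul(Add(-5, v), Mul(2, v)))) = Add(-28, Mul(7, Mul(2, v, Add(-5, v)))) = Add(-28, Mul(14, v, Add(-5, v))))
a = 19 (a = Add(Add(Mul(Add(-28, Mul(-70, 4), Mul(14, Pow(4, 2))), 0), 4), 15) = Add(Add(Mul(Add(-28, -280, Mul(14, 16)), 0), 4), 15) = Add(Add(Mul(Add(-28, -280, 224), 0), 4), 15) = Add(Add(Mul(-84, 0), 4), 15) = Add(Add(0, 4), 15) = Add(4, 15) = 19)
Mul(32, Add(Add(24, Mul(-1, 79)), a)) = Mul(32, Add(Add(24, Mul(-1, 79)), 19)) = Mul(32, Add(Add(24, -79), 19)) = Mul(32, Add(-55, 19)) = Mul(32, -36) = -1152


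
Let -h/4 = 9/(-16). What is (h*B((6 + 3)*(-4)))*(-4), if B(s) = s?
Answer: 324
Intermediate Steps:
h = 9/4 (h = -36/(-16) = -36*(-1)/16 = -4*(-9/16) = 9/4 ≈ 2.2500)
(h*B((6 + 3)*(-4)))*(-4) = (9*((6 + 3)*(-4))/4)*(-4) = (9*(9*(-4))/4)*(-4) = ((9/4)*(-36))*(-4) = -81*(-4) = 324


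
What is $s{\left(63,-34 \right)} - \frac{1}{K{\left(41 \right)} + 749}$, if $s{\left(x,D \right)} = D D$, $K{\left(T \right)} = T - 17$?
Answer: $\frac{893587}{773} \approx 1156.0$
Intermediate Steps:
$K{\left(T \right)} = -17 + T$
$s{\left(x,D \right)} = D^{2}$
$s{\left(63,-34 \right)} - \frac{1}{K{\left(41 \right)} + 749} = \left(-34\right)^{2} - \frac{1}{\left(-17 + 41\right) + 749} = 1156 - \frac{1}{24 + 749} = 1156 - \frac{1}{773} = \frac{893587}{773}$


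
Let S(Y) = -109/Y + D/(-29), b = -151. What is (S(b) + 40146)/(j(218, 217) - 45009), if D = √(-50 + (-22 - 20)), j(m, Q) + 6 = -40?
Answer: -1212431/1360661 + 2*I*√23/1306595 ≈ -0.89106 + 7.341e-6*I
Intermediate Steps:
j(m, Q) = -46 (j(m, Q) = -6 - 40 = -46)
D = 2*I*√23 (D = √(-50 - 42) = √(-92) = 2*I*√23 ≈ 9.5917*I)
S(Y) = -109/Y - 2*I*√23/29 (S(Y) = -109/Y + (2*I*√23)/(-29) = -109/Y + (2*I*√23)*(-1/29) = -109/Y - 2*I*√23/29)
(S(b) + 40146)/(j(218, 217) - 45009) = ((-109/(-151) - 2*I*√23/29) + 40146)/(-46 - 45009) = ((-109*(-1/151) - 2*I*√23/29) + 40146)/(-45055) = ((109/151 - 2*I*√23/29) + 40146)*(-1/45055) = (6062155/151 - 2*I*√23/29)*(-1/45055) = -1212431/1360661 + 2*I*√23/1306595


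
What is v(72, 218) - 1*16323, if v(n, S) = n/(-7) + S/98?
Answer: -800222/49 ≈ -16331.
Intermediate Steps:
v(n, S) = -n/7 + S/98 (v(n, S) = n*(-⅐) + S*(1/98) = -n/7 + S/98)
v(72, 218) - 1*16323 = (-⅐*72 + (1/98)*218) - 1*16323 = (-72/7 + 109/49) - 16323 = -395/49 - 16323 = -800222/49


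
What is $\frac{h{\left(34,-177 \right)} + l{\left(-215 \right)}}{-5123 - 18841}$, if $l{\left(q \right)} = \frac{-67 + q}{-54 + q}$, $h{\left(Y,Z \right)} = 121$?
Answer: $- \frac{32831}{6446316} \approx -0.005093$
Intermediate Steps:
$l{\left(q \right)} = \frac{-67 + q}{-54 + q}$
$\frac{h{\left(34,-177 \right)} + l{\left(-215 \right)}}{-5123 - 18841} = \frac{121 + \frac{-67 - 215}{-54 - 215}}{-5123 - 18841} = \frac{121 + \frac{1}{-269} \left(-282\right)}{-23964} = \left(121 - - \frac{282}{269}\right) \left(- \frac{1}{23964}\right) = \left(121 + \frac{282}{269}\right) \left(- \frac{1}{23964}\right) = \frac{32831}{269} \left(- \frac{1}{23964}\right) = - \frac{32831}{6446316}$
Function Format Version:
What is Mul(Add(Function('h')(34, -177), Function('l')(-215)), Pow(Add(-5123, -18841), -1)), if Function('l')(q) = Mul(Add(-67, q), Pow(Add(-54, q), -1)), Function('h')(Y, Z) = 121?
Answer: Rational(-32831, 6446316) ≈ -0.0050930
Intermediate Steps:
Function('l')(q) = Mul(Pow(Add(-54, q), -1), Add(-67, q))
Mul(Add(Function('h')(34, -177), Function('l')(-215)), Pow(Add(-5123, -18841), -1)) = Mul(Add(121, Mul(Pow(Add(-54, -215), -1), Add(-67, -215))), Pow(Add(-5123, -18841), -1)) = Mul(Add(121, Mul(Pow(-269, -1), -282)), Pow(-23964, -1)) = Mul(Add(121, Mul(Rational(-1, 269), -282)), Rational(-1, 23964)) = Mul(Add(121, Rational(282, 269)), Rational(-1, 23964)) = Mul(Rational(32831, 269), Rational(-1, 23964)) = Rational(-32831, 6446316)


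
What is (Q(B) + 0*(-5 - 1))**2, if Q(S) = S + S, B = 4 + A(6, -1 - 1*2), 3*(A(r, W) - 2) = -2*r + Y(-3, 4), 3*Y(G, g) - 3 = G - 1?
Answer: 1156/81 ≈ 14.272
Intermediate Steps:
Y(G, g) = 2/3 + G/3 (Y(G, g) = 1 + (G - 1)/3 = 1 + (-1 + G)/3 = 1 + (-1/3 + G/3) = 2/3 + G/3)
A(r, W) = 17/9 - 2*r/3 (A(r, W) = 2 + (-2*r + (2/3 + (1/3)*(-3)))/3 = 2 + (-2*r + (2/3 - 1))/3 = 2 + (-2*r - 1/3)/3 = 2 + (-1/3 - 2*r)/3 = 2 + (-1/9 - 2*r/3) = 17/9 - 2*r/3)
B = 17/9 (B = 4 + (17/9 - 2/3*6) = 4 + (17/9 - 4) = 4 - 19/9 = 17/9 ≈ 1.8889)
Q(S) = 2*S
(Q(B) + 0*(-5 - 1))**2 = (2*(17/9) + 0*(-5 - 1))**2 = (34/9 + 0*(-6))**2 = (34/9 + 0)**2 = (34/9)**2 = 1156/81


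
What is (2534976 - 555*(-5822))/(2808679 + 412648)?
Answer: 5766186/3221327 ≈ 1.7900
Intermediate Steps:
(2534976 - 555*(-5822))/(2808679 + 412648) = (2534976 + 3231210)/3221327 = 5766186*(1/3221327) = 5766186/3221327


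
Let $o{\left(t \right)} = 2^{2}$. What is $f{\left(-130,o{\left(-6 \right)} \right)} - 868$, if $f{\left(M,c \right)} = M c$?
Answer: $-1388$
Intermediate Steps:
$o{\left(t \right)} = 4$
$f{\left(-130,o{\left(-6 \right)} \right)} - 868 = \left(-130\right) 4 - 868 = -520 - 868 = -1388$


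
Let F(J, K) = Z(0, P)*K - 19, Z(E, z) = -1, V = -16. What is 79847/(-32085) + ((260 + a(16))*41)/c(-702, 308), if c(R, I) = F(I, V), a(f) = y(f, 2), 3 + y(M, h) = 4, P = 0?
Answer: -114527042/32085 ≈ -3569.5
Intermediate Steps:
y(M, h) = 1 (y(M, h) = -3 + 4 = 1)
a(f) = 1
F(J, K) = -19 - K (F(J, K) = -K - 19 = -19 - K)
c(R, I) = -3 (c(R, I) = -19 - 1*(-16) = -19 + 16 = -3)
79847/(-32085) + ((260 + a(16))*41)/c(-702, 308) = 79847/(-32085) + ((260 + 1)*41)/(-3) = 79847*(-1/32085) + (261*41)*(-1/3) = -79847/32085 + 10701*(-1/3) = -79847/32085 - 3567 = -114527042/32085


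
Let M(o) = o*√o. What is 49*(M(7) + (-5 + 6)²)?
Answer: 49 + 343*√7 ≈ 956.49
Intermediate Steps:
M(o) = o^(3/2)
49*(M(7) + (-5 + 6)²) = 49*(7^(3/2) + (-5 + 6)²) = 49*(7*√7 + 1²) = 49*(7*√7 + 1) = 49*(1 + 7*√7) = 49 + 343*√7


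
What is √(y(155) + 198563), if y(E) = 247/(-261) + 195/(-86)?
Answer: √11115441164734/7482 ≈ 445.60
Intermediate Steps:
y(E) = -72137/22446 (y(E) = 247*(-1/261) + 195*(-1/86) = -247/261 - 195/86 = -72137/22446)
√(y(155) + 198563) = √(-72137/22446 + 198563) = √(4456872961/22446) = √11115441164734/7482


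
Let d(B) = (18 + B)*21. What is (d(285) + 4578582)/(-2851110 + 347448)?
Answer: -1528315/834554 ≈ -1.8313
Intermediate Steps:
d(B) = 378 + 21*B
(d(285) + 4578582)/(-2851110 + 347448) = ((378 + 21*285) + 4578582)/(-2851110 + 347448) = ((378 + 5985) + 4578582)/(-2503662) = (6363 + 4578582)*(-1/2503662) = 4584945*(-1/2503662) = -1528315/834554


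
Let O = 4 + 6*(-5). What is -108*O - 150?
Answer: 2658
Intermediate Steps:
O = -26 (O = 4 - 30 = -26)
-108*O - 150 = -108*(-26) - 150 = 2808 - 150 = 2658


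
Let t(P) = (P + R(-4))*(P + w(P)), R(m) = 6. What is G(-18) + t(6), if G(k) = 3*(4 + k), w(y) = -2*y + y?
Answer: -42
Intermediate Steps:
w(y) = -y
G(k) = 12 + 3*k
t(P) = 0 (t(P) = (P + 6)*(P - P) = (6 + P)*0 = 0)
G(-18) + t(6) = (12 + 3*(-18)) + 0 = (12 - 54) + 0 = -42 + 0 = -42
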